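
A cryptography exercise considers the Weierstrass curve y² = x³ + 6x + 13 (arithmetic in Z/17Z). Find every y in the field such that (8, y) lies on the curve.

x³ + 6x + 13 = 573 ≡ 12 (mod 17).
12 is a non-residue mod 17; no y exists.

none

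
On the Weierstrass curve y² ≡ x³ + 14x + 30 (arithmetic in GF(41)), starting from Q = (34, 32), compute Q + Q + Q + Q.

(5, 26)

Double-and-add on 4 = (100)₂. Start with Q = (34, 32) for the leading 1-bit.
double: tangent at (34, 32): λ = (3·34² + 14)/(2·32) ≡ 38/23. 23⁻¹ ≡ 25 (mod 41) since 23·25 = 575 ≡ 1, so λ ≡ 38·25 ≡ 7.
  x = λ² - 34 - 34 = 49 - 68 ≡ 22; y = λ·(34 - 22) - 32 ≡ 11. → (22, 11)
double: tangent at (22, 11): λ = (3·22² + 14)/(2·11) ≡ 31/22. 22⁻¹ ≡ 28 (mod 41), so λ ≡ 31·28 ≡ 7.
  x = λ² - 22 - 22 = 49 - 44 ≡ 5; y = λ·(22 - 5) - 11 ≡ 26. → (5, 26)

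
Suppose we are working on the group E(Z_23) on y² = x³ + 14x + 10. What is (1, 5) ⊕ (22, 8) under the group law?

(1, 5) + (22, 8). λ = (8 - 5)/(22 - 1) ≡ 3/21 mod 23. 21⁻¹ ≡ 11 (mod 23) since 21·11 = 231 ≡ 1, so λ ≡ 10.
  x = λ² - 1 - 22 = 100 - 23 ≡ 8; y = λ·(1 - 8) - 5 ≡ 17. → (8, 17)

(8, 17)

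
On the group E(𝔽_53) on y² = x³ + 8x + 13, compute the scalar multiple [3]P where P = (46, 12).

(31, 1)

Repeated addition: build up to 3P.
2P: tangent at (46, 12): λ = (3·46² + 8)/(2·12) ≡ 49/24. 24⁻¹ ≡ 42 (mod 53), so λ ≡ 49·42 ≡ 44.
  x = λ² - 46 - 46 = 1936 - 92 ≡ 42; y = λ·(46 - 42) - 12 ≡ 5. → (42, 5)
3P: (42, 5) + (46, 12). λ = (12 - 5)/(46 - 42) ≡ 7/4 mod 53. 4⁻¹ ≡ 40 (mod 53) since 4·40 = 160 ≡ 1, so λ ≡ 15.
  x = λ² - 42 - 46 = 225 - 88 ≡ 31; y = λ·(42 - 31) - 5 ≡ 1. → (31, 1)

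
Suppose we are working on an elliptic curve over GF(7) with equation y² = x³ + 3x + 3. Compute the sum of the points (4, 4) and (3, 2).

(4, 4) + (3, 2). λ = (2 - 4)/(3 - 4) ≡ 5/6 mod 7. 6⁻¹ ≡ 6 (mod 7), so λ ≡ 2.
  x = λ² - 4 - 3 = 4 - 7 ≡ 4; y = λ·(4 - 4) - 4 ≡ 3. → (4, 3)

(4, 3)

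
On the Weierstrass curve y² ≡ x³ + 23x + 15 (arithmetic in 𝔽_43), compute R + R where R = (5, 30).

(21, 27)

tangent at (5, 30): λ = (3·5² + 23)/(2·30) ≡ 12/17. 17⁻¹ ≡ 38 (mod 43), so λ ≡ 12·38 ≡ 26.
  x = λ² - 5 - 5 = 676 - 10 ≡ 21; y = λ·(5 - 21) - 30 ≡ 27. → (21, 27)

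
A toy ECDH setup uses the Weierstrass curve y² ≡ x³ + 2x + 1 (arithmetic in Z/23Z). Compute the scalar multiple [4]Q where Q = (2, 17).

Double-and-add on 4 = (100)₂. Start with Q = (2, 17) for the leading 1-bit.
double: tangent at (2, 17): λ = (3·2² + 2)/(2·17) ≡ 14/11. 11⁻¹ ≡ 21 (mod 23) since 11·21 = 231 ≡ 1, so λ ≡ 14·21 ≡ 18.
  x = λ² - 2 - 2 = 324 - 4 ≡ 21; y = λ·(2 - 21) - 17 ≡ 9. → (21, 9)
double: tangent at (21, 9): λ = (3·21² + 2)/(2·9) ≡ 14/18. 18⁻¹ ≡ 9 (mod 23), so λ ≡ 14·9 ≡ 11.
  x = λ² - 21 - 21 = 121 - 42 ≡ 10; y = λ·(21 - 10) - 9 ≡ 20. → (10, 20)

(10, 20)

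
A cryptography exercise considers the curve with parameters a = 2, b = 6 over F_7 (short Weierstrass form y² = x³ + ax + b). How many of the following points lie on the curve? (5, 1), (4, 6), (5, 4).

2

(5, 1): 1² ≡ 1, rhs ≡ 1 → on.
(4, 6): 6² ≡ 1, rhs ≡ 1 → on.
(5, 4): 4² ≡ 2, rhs ≡ 1 → off.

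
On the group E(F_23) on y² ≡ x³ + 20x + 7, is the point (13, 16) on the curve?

y² = 16² ≡ 3; x³ + 20x + 7 = 2464 ≡ 3 (mod 23). 3 = 3.

yes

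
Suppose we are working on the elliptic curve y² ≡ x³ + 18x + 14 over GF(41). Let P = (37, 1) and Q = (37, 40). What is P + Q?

O

The two points share x = 37 and their y-coordinates satisfy 1 + 40 ≡ 0 (mod 41), so they are inverses. Their sum is 𝒪.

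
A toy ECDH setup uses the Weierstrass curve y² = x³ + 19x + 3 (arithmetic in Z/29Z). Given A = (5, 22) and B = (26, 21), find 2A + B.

(26, 8)

First 2A:
Repeated addition: build up to 2A.
2A: tangent at (5, 22): λ = (3·5² + 19)/(2·22) ≡ 7/15. 15⁻¹ ≡ 2 (mod 29) since 15·2 = 30 ≡ 1, so λ ≡ 7·2 ≡ 14.
  x = λ² - 5 - 5 = 196 - 10 ≡ 12; y = λ·(5 - 12) - 22 ≡ 25. → (12, 25)
2A = (12, 25).
Finally 2A + B:
(12, 25) + (26, 21). λ = (21 - 25)/(26 - 12) ≡ 25/14 mod 29. 14⁻¹ ≡ 27 (mod 29), so λ ≡ 8.
  x = λ² - 12 - 26 = 64 - 38 ≡ 26; y = λ·(12 - 26) - 25 ≡ 8. → (26, 8)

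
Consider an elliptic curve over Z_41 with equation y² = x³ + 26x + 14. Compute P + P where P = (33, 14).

tangent at (33, 14): λ = (3·33² + 26)/(2·14) ≡ 13/28. 28⁻¹ ≡ 22 (mod 41), so λ ≡ 13·22 ≡ 40.
  x = λ² - 33 - 33 = 1600 - 66 ≡ 17; y = λ·(33 - 17) - 14 ≡ 11. → (17, 11)

(17, 11)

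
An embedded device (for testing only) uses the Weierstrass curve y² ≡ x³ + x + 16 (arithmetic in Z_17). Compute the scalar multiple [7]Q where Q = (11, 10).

(1, 16)

Double-and-add on 7 = (111)₂. Start with Q = (11, 10) for the leading 1-bit.
double: tangent at (11, 10): λ = (3·11² + 1)/(2·10) ≡ 7/3. 3⁻¹ ≡ 6 (mod 17) since 3·6 = 18 ≡ 1, so λ ≡ 7·6 ≡ 8.
  x = λ² - 11 - 11 = 64 - 22 ≡ 8; y = λ·(11 - 8) - 10 ≡ 14. → (8, 14)
add Q: (8, 14) + (11, 10). λ = (10 - 14)/(11 - 8) ≡ 13/3 mod 17. 3⁻¹ ≡ 6 (mod 17), so λ ≡ 10.
  x = λ² - 8 - 11 = 100 - 19 ≡ 13; y = λ·(8 - 13) - 14 ≡ 4. → (13, 4)
double: tangent at (13, 4): λ = (3·13² + 1)/(2·4) ≡ 15/8. 8⁻¹ ≡ 15 (mod 17) since 8·15 = 120 ≡ 1, so λ ≡ 15·15 ≡ 4.
  x = λ² - 13 - 13 = 16 - 26 ≡ 7; y = λ·(13 - 7) - 4 ≡ 3. → (7, 3)
add Q: (7, 3) + (11, 10). λ = (10 - 3)/(11 - 7) ≡ 7/4 mod 17. 4⁻¹ ≡ 13 (mod 17), so λ ≡ 6.
  x = λ² - 7 - 11 = 36 - 18 ≡ 1; y = λ·(7 - 1) - 3 ≡ 16. → (1, 16)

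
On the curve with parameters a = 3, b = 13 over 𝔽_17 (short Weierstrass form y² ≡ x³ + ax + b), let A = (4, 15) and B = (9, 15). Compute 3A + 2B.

(4, 2)

First 3A:
Repeated addition: build up to 3A.
2A: tangent at (4, 15): λ = (3·4² + 3)/(2·15) ≡ 0/13. 13⁻¹ ≡ 4 (mod 17), so λ ≡ 0·4 ≡ 0.
  x = λ² - 4 - 4 = 0 - 8 ≡ 9; y = λ·(4 - 9) - 15 ≡ 2. → (9, 2)
3A: (9, 2) + (4, 15). λ = (15 - 2)/(4 - 9) ≡ 13/12 mod 17. 12⁻¹ ≡ 10 (mod 17), so λ ≡ 11.
  x = λ² - 9 - 4 = 121 - 13 ≡ 6; y = λ·(9 - 6) - 2 ≡ 14. → (6, 14)
3A = (6, 14).
Next 2B:
Repeated addition: build up to 2B.
2B: tangent at (9, 15): λ = (3·9² + 3)/(2·15) ≡ 8/13. 13⁻¹ ≡ 4 (mod 17), so λ ≡ 8·4 ≡ 15.
  x = λ² - 9 - 9 = 225 - 18 ≡ 3; y = λ·(9 - 3) - 15 ≡ 7. → (3, 7)
2B = (3, 7).
Finally 3A + 2B:
(6, 14) + (3, 7). λ = (7 - 14)/(3 - 6) ≡ 10/14 mod 17. 14⁻¹ ≡ 11 (mod 17) since 14·11 = 154 ≡ 1, so λ ≡ 8.
  x = λ² - 6 - 3 = 64 - 9 ≡ 4; y = λ·(6 - 4) - 14 ≡ 2. → (4, 2)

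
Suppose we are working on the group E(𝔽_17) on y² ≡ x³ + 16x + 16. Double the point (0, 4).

tangent at (0, 4): λ = (3·0² + 16)/(2·4) ≡ 16/8. 8⁻¹ ≡ 15 (mod 17), so λ ≡ 16·15 ≡ 2.
  x = λ² - 0 - 0 = 4 - 0 ≡ 4; y = λ·(0 - 4) - 4 ≡ 5. → (4, 5)

(4, 5)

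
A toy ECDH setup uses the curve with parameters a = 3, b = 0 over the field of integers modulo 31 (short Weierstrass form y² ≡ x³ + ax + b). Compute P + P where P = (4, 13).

(8, 3)

tangent at (4, 13): λ = (3·4² + 3)/(2·13) ≡ 20/26. 26⁻¹ ≡ 6 (mod 31), so λ ≡ 20·6 ≡ 27.
  x = λ² - 4 - 4 = 729 - 8 ≡ 8; y = λ·(4 - 8) - 13 ≡ 3. → (8, 3)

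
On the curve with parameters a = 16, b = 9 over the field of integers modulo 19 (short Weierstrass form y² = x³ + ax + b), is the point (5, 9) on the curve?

yes

y² = 9² ≡ 5; x³ + 16x + 9 = 214 ≡ 5 (mod 19). 5 = 5.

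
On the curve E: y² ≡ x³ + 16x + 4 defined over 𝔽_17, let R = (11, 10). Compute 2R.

tangent at (11, 10): λ = (3·11² + 16)/(2·10) ≡ 5/3. 3⁻¹ ≡ 6 (mod 17), so λ ≡ 5·6 ≡ 13.
  x = λ² - 11 - 11 = 169 - 22 ≡ 11; y = λ·(11 - 11) - 10 ≡ 7. → (11, 7)

(11, 7)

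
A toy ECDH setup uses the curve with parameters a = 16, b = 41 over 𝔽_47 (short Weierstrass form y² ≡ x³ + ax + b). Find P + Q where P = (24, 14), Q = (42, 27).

(24, 14) + (42, 27). λ = (27 - 14)/(42 - 24) ≡ 13/18 mod 47. 18⁻¹ ≡ 34 (mod 47), so λ ≡ 19.
  x = λ² - 24 - 42 = 361 - 66 ≡ 13; y = λ·(24 - 13) - 14 ≡ 7. → (13, 7)

(13, 7)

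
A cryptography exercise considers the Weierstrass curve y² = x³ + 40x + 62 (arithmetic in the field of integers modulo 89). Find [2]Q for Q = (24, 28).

tangent at (24, 28): λ = (3·24² + 40)/(2·28) ≡ 77/56. 56⁻¹ ≡ 62 (mod 89), so λ ≡ 77·62 ≡ 57.
  x = λ² - 24 - 24 = 3249 - 48 ≡ 86; y = λ·(24 - 86) - 28 ≡ 87. → (86, 87)

(86, 87)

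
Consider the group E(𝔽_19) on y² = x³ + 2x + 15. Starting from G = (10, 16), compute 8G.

O

Repeated addition: build up to 8G.
2G: tangent at (10, 16): λ = (3·10² + 2)/(2·16) ≡ 17/13. 13⁻¹ ≡ 3 (mod 19) since 13·3 = 39 ≡ 1, so λ ≡ 17·3 ≡ 13.
  x = λ² - 10 - 10 = 169 - 20 ≡ 16; y = λ·(10 - 16) - 16 ≡ 1. → (16, 1)
3G: (16, 1) + (10, 16). λ = (16 - 1)/(10 - 16) ≡ 15/13 mod 19. 13⁻¹ ≡ 3 (mod 19) since 13·3 = 39 ≡ 1, so λ ≡ 7.
  x = λ² - 16 - 10 = 49 - 26 ≡ 4; y = λ·(16 - 4) - 1 ≡ 7. → (4, 7)
4G: (4, 7) + (10, 16). λ = (16 - 7)/(10 - 4) ≡ 9/6 mod 19. 6⁻¹ ≡ 16 (mod 19) since 6·16 = 96 ≡ 1, so λ ≡ 11.
  x = λ² - 4 - 10 = 121 - 14 ≡ 12; y = λ·(4 - 12) - 7 ≡ 0. → (12, 0)
5G: (12, 0) + (10, 16). λ = (16 - 0)/(10 - 12) ≡ 16/17 mod 19. 17⁻¹ ≡ 9 (mod 19), so λ ≡ 11.
  x = λ² - 12 - 10 = 121 - 22 ≡ 4; y = λ·(12 - 4) - 0 ≡ 12. → (4, 12)
6G: (4, 12) + (10, 16). λ = (16 - 12)/(10 - 4) ≡ 4/6 mod 19. 6⁻¹ ≡ 16 (mod 19) since 6·16 = 96 ≡ 1, so λ ≡ 7.
  x = λ² - 4 - 10 = 49 - 14 ≡ 16; y = λ·(4 - 16) - 12 ≡ 18. → (16, 18)
7G: (16, 18) + (10, 16). λ = (16 - 18)/(10 - 16) ≡ 17/13 mod 19. 13⁻¹ ≡ 3 (mod 19) since 13·3 = 39 ≡ 1, so λ ≡ 13.
  x = λ² - 16 - 10 = 169 - 26 ≡ 10; y = λ·(16 - 10) - 18 ≡ 3. → (10, 3)
8G: (10, 3) + (10, 16): same x and y₁ ≡ -y₂, so the sum is O.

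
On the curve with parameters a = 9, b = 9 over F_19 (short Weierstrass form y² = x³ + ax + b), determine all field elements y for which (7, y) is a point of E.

4, 15

x³ + 9x + 9 = 415 ≡ 16 (mod 19).
Square roots of 16 mod 19: 4 and 15 (since 4² = 16 ≡ 16).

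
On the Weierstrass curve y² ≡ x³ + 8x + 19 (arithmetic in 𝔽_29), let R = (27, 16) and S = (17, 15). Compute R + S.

(23, 25)

(27, 16) + (17, 15). λ = (15 - 16)/(17 - 27) ≡ 28/19 mod 29. 19⁻¹ ≡ 26 (mod 29), so λ ≡ 3.
  x = λ² - 27 - 17 = 9 - 44 ≡ 23; y = λ·(27 - 23) - 16 ≡ 25. → (23, 25)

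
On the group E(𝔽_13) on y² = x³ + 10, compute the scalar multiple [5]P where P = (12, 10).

Double-and-add on 5 = (101)₂. Start with P = (12, 10) for the leading 1-bit.
double: tangent at (12, 10): λ = (3·12² + 0)/(2·10) ≡ 3/7. 7⁻¹ ≡ 2 (mod 13), so λ ≡ 3·2 ≡ 6.
  x = λ² - 12 - 12 = 36 - 24 ≡ 12; y = λ·(12 - 12) - 10 ≡ 3. → (12, 3)
double: tangent at (12, 3): λ = (3·12² + 0)/(2·3) ≡ 3/6. 6⁻¹ ≡ 11 (mod 13) since 6·11 = 66 ≡ 1, so λ ≡ 3·11 ≡ 7.
  x = λ² - 12 - 12 = 49 - 24 ≡ 12; y = λ·(12 - 12) - 3 ≡ 10. → (12, 10)
add P: tangent at (12, 10): λ = (3·12² + 0)/(2·10) ≡ 3/7. 7⁻¹ ≡ 2 (mod 13), so λ ≡ 3·2 ≡ 6.
  x = λ² - 12 - 12 = 36 - 24 ≡ 12; y = λ·(12 - 12) - 10 ≡ 3. → (12, 3)

(12, 3)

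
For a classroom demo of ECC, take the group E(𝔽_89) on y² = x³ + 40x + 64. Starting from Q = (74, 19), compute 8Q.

(17, 36)

Double-and-add on 8 = (1000)₂. Start with Q = (74, 19) for the leading 1-bit.
double: tangent at (74, 19): λ = (3·74² + 40)/(2·19) ≡ 3/38. 38⁻¹ ≡ 82 (mod 89), so λ ≡ 3·82 ≡ 68.
  x = λ² - 74 - 74 = 4624 - 148 ≡ 26; y = λ·(74 - 26) - 19 ≡ 41. → (26, 41)
double: tangent at (26, 41): λ = (3·26² + 40)/(2·41) ≡ 21/82. 82⁻¹ ≡ 38 (mod 89), so λ ≡ 21·38 ≡ 86.
  x = λ² - 26 - 26 = 7396 - 52 ≡ 46; y = λ·(26 - 46) - 41 ≡ 19. → (46, 19)
double: tangent at (46, 19): λ = (3·46² + 40)/(2·19) ≡ 69/38. 38⁻¹ ≡ 82 (mod 89), so λ ≡ 69·82 ≡ 51.
  x = λ² - 46 - 46 = 2601 - 92 ≡ 17; y = λ·(46 - 17) - 19 ≡ 36. → (17, 36)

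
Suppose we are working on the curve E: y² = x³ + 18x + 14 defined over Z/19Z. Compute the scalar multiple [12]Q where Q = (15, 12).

Repeated addition: build up to 12Q.
2Q: tangent at (15, 12): λ = (3·15² + 18)/(2·12) ≡ 9/5. 5⁻¹ ≡ 4 (mod 19) since 5·4 = 20 ≡ 1, so λ ≡ 9·4 ≡ 17.
  x = λ² - 15 - 15 = 289 - 30 ≡ 12; y = λ·(15 - 12) - 12 ≡ 1. → (12, 1)
3Q: (12, 1) + (15, 12). λ = (12 - 1)/(15 - 12) ≡ 11/3 mod 19. 3⁻¹ ≡ 13 (mod 19), so λ ≡ 10.
  x = λ² - 12 - 15 = 100 - 27 ≡ 16; y = λ·(12 - 16) - 1 ≡ 16. → (16, 16)
4Q: (16, 16) + (15, 12). λ = (12 - 16)/(15 - 16) ≡ 15/18 mod 19. 18⁻¹ ≡ 18 (mod 19) since 18·18 = 324 ≡ 1, so λ ≡ 4.
  x = λ² - 16 - 15 = 16 - 31 ≡ 4; y = λ·(16 - 4) - 16 ≡ 13. → (4, 13)
5Q: (4, 13) + (15, 12). λ = (12 - 13)/(15 - 4) ≡ 18/11 mod 19. 11⁻¹ ≡ 7 (mod 19) since 11·7 = 77 ≡ 1, so λ ≡ 12.
  x = λ² - 4 - 15 = 144 - 19 ≡ 11; y = λ·(4 - 11) - 13 ≡ 17. → (11, 17)
6Q: (11, 17) + (15, 12). λ = (12 - 17)/(15 - 11) ≡ 14/4 mod 19. 4⁻¹ ≡ 5 (mod 19), so λ ≡ 13.
  x = λ² - 11 - 15 = 169 - 26 ≡ 10; y = λ·(11 - 10) - 17 ≡ 15. → (10, 15)
7Q: (10, 15) + (15, 12). λ = (12 - 15)/(15 - 10) ≡ 16/5 mod 19. 5⁻¹ ≡ 4 (mod 19), so λ ≡ 7.
  x = λ² - 10 - 15 = 49 - 25 ≡ 5; y = λ·(10 - 5) - 15 ≡ 1. → (5, 1)
8Q: (5, 1) + (15, 12). λ = (12 - 1)/(15 - 5) ≡ 11/10 mod 19. 10⁻¹ ≡ 2 (mod 19), so λ ≡ 3.
  x = λ² - 5 - 15 = 9 - 20 ≡ 8; y = λ·(5 - 8) - 1 ≡ 9. → (8, 9)
9Q: (8, 9) + (15, 12). λ = (12 - 9)/(15 - 8) ≡ 3/7 mod 19. 7⁻¹ ≡ 11 (mod 19) since 7·11 = 77 ≡ 1, so λ ≡ 14.
  x = λ² - 8 - 15 = 196 - 23 ≡ 2; y = λ·(8 - 2) - 9 ≡ 18. → (2, 18)
10Q: (2, 18) + (15, 12). λ = (12 - 18)/(15 - 2) ≡ 13/13 mod 19. 13⁻¹ ≡ 3 (mod 19), so λ ≡ 1.
  x = λ² - 2 - 15 = 1 - 17 ≡ 3; y = λ·(2 - 3) - 18 ≡ 0. → (3, 0)
11Q: (3, 0) + (15, 12). λ = (12 - 0)/(15 - 3) ≡ 12/12 mod 19. 12⁻¹ ≡ 8 (mod 19), so λ ≡ 1.
  x = λ² - 3 - 15 = 1 - 18 ≡ 2; y = λ·(3 - 2) - 0 ≡ 1. → (2, 1)
12Q: (2, 1) + (15, 12). λ = (12 - 1)/(15 - 2) ≡ 11/13 mod 19. 13⁻¹ ≡ 3 (mod 19), so λ ≡ 14.
  x = λ² - 2 - 15 = 196 - 17 ≡ 8; y = λ·(2 - 8) - 1 ≡ 10. → (8, 10)

(8, 10)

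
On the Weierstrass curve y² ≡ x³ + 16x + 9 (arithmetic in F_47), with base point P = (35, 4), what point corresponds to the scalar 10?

(35, 4)

Repeated addition: build up to 10P.
2P: tangent at (35, 4): λ = (3·35² + 16)/(2·4) ≡ 25/8. 8⁻¹ ≡ 6 (mod 47) since 8·6 = 48 ≡ 1, so λ ≡ 25·6 ≡ 9.
  x = λ² - 35 - 35 = 81 - 70 ≡ 11; y = λ·(35 - 11) - 4 ≡ 24. → (11, 24)
3P: (11, 24) + (35, 4). λ = (4 - 24)/(35 - 11) ≡ 27/24 mod 47. 24⁻¹ ≡ 2 (mod 47), so λ ≡ 7.
  x = λ² - 11 - 35 = 49 - 46 ≡ 3; y = λ·(11 - 3) - 24 ≡ 32. → (3, 32)
4P: (3, 32) + (35, 4). λ = (4 - 32)/(35 - 3) ≡ 19/32 mod 47. 32⁻¹ ≡ 25 (mod 47) since 32·25 = 800 ≡ 1, so λ ≡ 5.
  x = λ² - 3 - 35 = 25 - 38 ≡ 34; y = λ·(3 - 34) - 32 ≡ 1. → (34, 1)
5P: (34, 1) + (35, 4). λ = (4 - 1)/(35 - 34) ≡ 3/1 mod 47. 1⁻¹ ≡ 1 (mod 47), so λ ≡ 3.
  x = λ² - 34 - 35 = 9 - 69 ≡ 34; y = λ·(34 - 34) - 1 ≡ 46. → (34, 46)
6P: (34, 46) + (35, 4). λ = (4 - 46)/(35 - 34) ≡ 5/1 mod 47. 1⁻¹ ≡ 1 (mod 47), so λ ≡ 5.
  x = λ² - 34 - 35 = 25 - 69 ≡ 3; y = λ·(34 - 3) - 46 ≡ 15. → (3, 15)
7P: (3, 15) + (35, 4). λ = (4 - 15)/(35 - 3) ≡ 36/32 mod 47. 32⁻¹ ≡ 25 (mod 47), so λ ≡ 7.
  x = λ² - 3 - 35 = 49 - 38 ≡ 11; y = λ·(3 - 11) - 15 ≡ 23. → (11, 23)
8P: (11, 23) + (35, 4). λ = (4 - 23)/(35 - 11) ≡ 28/24 mod 47. 24⁻¹ ≡ 2 (mod 47), so λ ≡ 9.
  x = λ² - 11 - 35 = 81 - 46 ≡ 35; y = λ·(11 - 35) - 23 ≡ 43. → (35, 43)
9P: (35, 43) + (35, 4): same x and y₁ ≡ -y₂, so the sum is O.
10P: O + (35, 4) = (35, 4) (identity).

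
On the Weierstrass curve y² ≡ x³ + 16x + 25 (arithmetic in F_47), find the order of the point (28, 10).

3

2P: tangent at (28, 10): λ = (3·28² + 16)/(2·10) ≡ 18/20. 20⁻¹ ≡ 40 (mod 47), so λ ≡ 18·40 ≡ 15.
  x = λ² - 28 - 28 = 225 - 56 ≡ 28; y = λ·(28 - 28) - 10 ≡ 37. → (28, 37)
3P: (28, 37) + (28, 10): same x and y₁ ≡ -y₂, so the sum is ∞.
3P = ∞, so the order is 3.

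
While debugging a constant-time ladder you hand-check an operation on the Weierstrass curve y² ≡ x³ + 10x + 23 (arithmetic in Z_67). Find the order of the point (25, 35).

2P: tangent at (25, 35): λ = (3·25² + 10)/(2·35) ≡ 9/3. 3⁻¹ ≡ 45 (mod 67) since 3·45 = 135 ≡ 1, so λ ≡ 9·45 ≡ 3.
  x = λ² - 25 - 25 = 9 - 50 ≡ 26; y = λ·(25 - 26) - 35 ≡ 29. → (26, 29)
3P: (26, 29) + (25, 35). λ = (35 - 29)/(25 - 26) ≡ 6/66 mod 67. 66⁻¹ ≡ 66 (mod 67), so λ ≡ 61.
  x = λ² - 26 - 25 = 3721 - 51 ≡ 52; y = λ·(26 - 52) - 29 ≡ 60. → (52, 60)
4P: (52, 60) + (25, 35). λ = (35 - 60)/(25 - 52) ≡ 42/40 mod 67. 40⁻¹ ≡ 62 (mod 67), so λ ≡ 58.
  x = λ² - 52 - 25 = 3364 - 77 ≡ 4; y = λ·(52 - 4) - 60 ≡ 44. → (4, 44)
5P: (4, 44) + (25, 35). λ = (35 - 44)/(25 - 4) ≡ 58/21 mod 67. 21⁻¹ ≡ 16 (mod 67) since 21·16 = 336 ≡ 1, so λ ≡ 57.
  x = λ² - 4 - 25 = 3249 - 29 ≡ 4; y = λ·(4 - 4) - 44 ≡ 23. → (4, 23)
6P: (4, 23) + (25, 35). λ = (35 - 23)/(25 - 4) ≡ 12/21 mod 67. 21⁻¹ ≡ 16 (mod 67), so λ ≡ 58.
  x = λ² - 4 - 25 = 3364 - 29 ≡ 52; y = λ·(4 - 52) - 23 ≡ 7. → (52, 7)
7P: (52, 7) + (25, 35). λ = (35 - 7)/(25 - 52) ≡ 28/40 mod 67. 40⁻¹ ≡ 62 (mod 67), so λ ≡ 61.
  x = λ² - 52 - 25 = 3721 - 77 ≡ 26; y = λ·(52 - 26) - 7 ≡ 38. → (26, 38)
8P: (26, 38) + (25, 35). λ = (35 - 38)/(25 - 26) ≡ 64/66 mod 67. 66⁻¹ ≡ 66 (mod 67), so λ ≡ 3.
  x = λ² - 26 - 25 = 9 - 51 ≡ 25; y = λ·(26 - 25) - 38 ≡ 32. → (25, 32)
9P: (25, 32) + (25, 35): same x and y₁ ≡ -y₂, so the sum is O.
9P = O, so the order is 9.

9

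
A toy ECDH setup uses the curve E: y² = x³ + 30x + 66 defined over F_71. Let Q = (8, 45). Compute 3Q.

(16, 13)

Repeated addition: build up to 3Q.
2Q: tangent at (8, 45): λ = (3·8² + 30)/(2·45) ≡ 9/19. 19⁻¹ ≡ 15 (mod 71) since 19·15 = 285 ≡ 1, so λ ≡ 9·15 ≡ 64.
  x = λ² - 8 - 8 = 4096 - 16 ≡ 33; y = λ·(8 - 33) - 45 ≡ 59. → (33, 59)
3Q: (33, 59) + (8, 45). λ = (45 - 59)/(8 - 33) ≡ 57/46 mod 71. 46⁻¹ ≡ 17 (mod 71), so λ ≡ 46.
  x = λ² - 33 - 8 = 2116 - 41 ≡ 16; y = λ·(33 - 16) - 59 ≡ 13. → (16, 13)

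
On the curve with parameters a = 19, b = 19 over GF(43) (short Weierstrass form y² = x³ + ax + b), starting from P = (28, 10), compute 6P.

Double-and-add on 6 = (110)₂. Start with P = (28, 10) for the leading 1-bit.
double: tangent at (28, 10): λ = (3·28² + 19)/(2·10) ≡ 6/20. 20⁻¹ ≡ 28 (mod 43), so λ ≡ 6·28 ≡ 39.
  x = λ² - 28 - 28 = 1521 - 56 ≡ 3; y = λ·(28 - 3) - 10 ≡ 19. → (3, 19)
add P: (3, 19) + (28, 10). λ = (10 - 19)/(28 - 3) ≡ 34/25 mod 43. 25⁻¹ ≡ 31 (mod 43), so λ ≡ 22.
  x = λ² - 3 - 28 = 484 - 31 ≡ 23; y = λ·(3 - 23) - 19 ≡ 14. → (23, 14)
double: tangent at (23, 14): λ = (3·23² + 19)/(2·14) ≡ 15/28. 28⁻¹ ≡ 20 (mod 43) since 28·20 = 560 ≡ 1, so λ ≡ 15·20 ≡ 42.
  x = λ² - 23 - 23 = 1764 - 46 ≡ 41; y = λ·(23 - 41) - 14 ≡ 4. → (41, 4)

(41, 4)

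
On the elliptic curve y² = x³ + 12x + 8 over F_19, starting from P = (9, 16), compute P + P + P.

Repeated addition: build up to 3P.
2P: tangent at (9, 16): λ = (3·9² + 12)/(2·16) ≡ 8/13. 13⁻¹ ≡ 3 (mod 19) since 13·3 = 39 ≡ 1, so λ ≡ 8·3 ≡ 5.
  x = λ² - 9 - 9 = 25 - 18 ≡ 7; y = λ·(9 - 7) - 16 ≡ 13. → (7, 13)
3P: (7, 13) + (9, 16). λ = (16 - 13)/(9 - 7) ≡ 3/2 mod 19. 2⁻¹ ≡ 10 (mod 19), so λ ≡ 11.
  x = λ² - 7 - 9 = 121 - 16 ≡ 10; y = λ·(7 - 10) - 13 ≡ 11. → (10, 11)

(10, 11)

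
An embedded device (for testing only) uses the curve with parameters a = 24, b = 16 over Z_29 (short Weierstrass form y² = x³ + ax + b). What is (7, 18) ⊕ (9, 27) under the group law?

(7, 18) + (9, 27). λ = (27 - 18)/(9 - 7) ≡ 9/2 mod 29. 2⁻¹ ≡ 15 (mod 29) since 2·15 = 30 ≡ 1, so λ ≡ 19.
  x = λ² - 7 - 9 = 361 - 16 ≡ 26; y = λ·(7 - 26) - 18 ≡ 27. → (26, 27)

(26, 27)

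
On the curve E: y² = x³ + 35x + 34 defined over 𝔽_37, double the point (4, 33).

tangent at (4, 33): λ = (3·4² + 35)/(2·33) ≡ 9/29. 29⁻¹ ≡ 23 (mod 37), so λ ≡ 9·23 ≡ 22.
  x = λ² - 4 - 4 = 484 - 8 ≡ 32; y = λ·(4 - 32) - 33 ≡ 17. → (32, 17)

(32, 17)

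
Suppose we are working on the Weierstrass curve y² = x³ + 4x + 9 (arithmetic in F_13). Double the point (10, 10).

(2, 5)

tangent at (10, 10): λ = (3·10² + 4)/(2·10) ≡ 5/7. 7⁻¹ ≡ 2 (mod 13) since 7·2 = 14 ≡ 1, so λ ≡ 5·2 ≡ 10.
  x = λ² - 10 - 10 = 100 - 20 ≡ 2; y = λ·(10 - 2) - 10 ≡ 5. → (2, 5)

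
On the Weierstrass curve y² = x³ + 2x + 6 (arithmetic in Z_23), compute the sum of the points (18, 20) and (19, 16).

(18, 20) + (19, 16). λ = (16 - 20)/(19 - 18) ≡ 19/1 mod 23. 1⁻¹ ≡ 1 (mod 23), so λ ≡ 19.
  x = λ² - 18 - 19 = 361 - 37 ≡ 2; y = λ·(18 - 2) - 20 ≡ 8. → (2, 8)

(2, 8)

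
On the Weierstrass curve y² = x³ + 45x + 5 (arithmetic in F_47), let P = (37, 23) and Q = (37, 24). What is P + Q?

The two points share x = 37 and their y-coordinates satisfy 23 + 24 ≡ 0 (mod 47), so they are inverses. Their sum is O.

O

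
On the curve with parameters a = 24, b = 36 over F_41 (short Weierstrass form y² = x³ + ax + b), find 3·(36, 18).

Write P = (36, 18).
Repeated addition: build up to 3P.
2P: tangent at (36, 18): λ = (3·36² + 24)/(2·18) ≡ 17/36. 36⁻¹ ≡ 8 (mod 41), so λ ≡ 17·8 ≡ 13.
  x = λ² - 36 - 36 = 169 - 72 ≡ 15; y = λ·(36 - 15) - 18 ≡ 9. → (15, 9)
3P: (15, 9) + (36, 18). λ = (18 - 9)/(36 - 15) ≡ 9/21 mod 41. 21⁻¹ ≡ 2 (mod 41), so λ ≡ 18.
  x = λ² - 15 - 36 = 324 - 51 ≡ 27; y = λ·(15 - 27) - 9 ≡ 21. → (27, 21)

(27, 21)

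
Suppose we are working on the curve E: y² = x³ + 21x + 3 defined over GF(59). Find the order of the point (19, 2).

7

2P: tangent at (19, 2): λ = (3·19² + 21)/(2·2) ≡ 42/4. 4⁻¹ ≡ 15 (mod 59) since 4·15 = 60 ≡ 1, so λ ≡ 42·15 ≡ 40.
  x = λ² - 19 - 19 = 1600 - 38 ≡ 28; y = λ·(19 - 28) - 2 ≡ 51. → (28, 51)
3P: (28, 51) + (19, 2). λ = (2 - 51)/(19 - 28) ≡ 10/50 mod 59. 50⁻¹ ≡ 13 (mod 59) since 50·13 = 650 ≡ 1, so λ ≡ 12.
  x = λ² - 28 - 19 = 144 - 47 ≡ 38; y = λ·(28 - 38) - 51 ≡ 6. → (38, 6)
4P: (38, 6) + (19, 2). λ = (2 - 6)/(19 - 38) ≡ 55/40 mod 59. 40⁻¹ ≡ 31 (mod 59) since 40·31 = 1240 ≡ 1, so λ ≡ 53.
  x = λ² - 38 - 19 = 2809 - 57 ≡ 38; y = λ·(38 - 38) - 6 ≡ 53. → (38, 53)
5P: (38, 53) + (19, 2). λ = (2 - 53)/(19 - 38) ≡ 8/40 mod 59. 40⁻¹ ≡ 31 (mod 59) since 40·31 = 1240 ≡ 1, so λ ≡ 12.
  x = λ² - 38 - 19 = 144 - 57 ≡ 28; y = λ·(38 - 28) - 53 ≡ 8. → (28, 8)
6P: (28, 8) + (19, 2). λ = (2 - 8)/(19 - 28) ≡ 53/50 mod 59. 50⁻¹ ≡ 13 (mod 59) since 50·13 = 650 ≡ 1, so λ ≡ 40.
  x = λ² - 28 - 19 = 1600 - 47 ≡ 19; y = λ·(28 - 19) - 8 ≡ 57. → (19, 57)
7P: (19, 57) + (19, 2): same x and y₁ ≡ -y₂, so the sum is the point at infinity.
7P = the point at infinity, so the order is 7.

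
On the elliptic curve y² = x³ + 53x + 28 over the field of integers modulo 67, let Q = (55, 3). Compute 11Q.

Double-and-add on 11 = (1011)₂. Start with Q = (55, 3) for the leading 1-bit.
double: tangent at (55, 3): λ = (3·55² + 53)/(2·3) ≡ 16/6. 6⁻¹ ≡ 56 (mod 67), so λ ≡ 16·56 ≡ 25.
  x = λ² - 55 - 55 = 625 - 110 ≡ 46; y = λ·(55 - 46) - 3 ≡ 21. → (46, 21)
double: tangent at (46, 21): λ = (3·46² + 53)/(2·21) ≡ 36/42. 42⁻¹ ≡ 8 (mod 67), so λ ≡ 36·8 ≡ 20.
  x = λ² - 46 - 46 = 400 - 92 ≡ 40; y = λ·(46 - 40) - 21 ≡ 32. → (40, 32)
add Q: (40, 32) + (55, 3). λ = (3 - 32)/(55 - 40) ≡ 38/15 mod 67. 15⁻¹ ≡ 9 (mod 67), so λ ≡ 7.
  x = λ² - 40 - 55 = 49 - 95 ≡ 21; y = λ·(40 - 21) - 32 ≡ 34. → (21, 34)
double: tangent at (21, 34): λ = (3·21² + 53)/(2·34) ≡ 36/1. 1⁻¹ ≡ 1 (mod 67), so λ ≡ 36·1 ≡ 36.
  x = λ² - 21 - 21 = 1296 - 42 ≡ 48; y = λ·(21 - 48) - 34 ≡ 66. → (48, 66)
add Q: (48, 66) + (55, 3). λ = (3 - 66)/(55 - 48) ≡ 4/7 mod 67. 7⁻¹ ≡ 48 (mod 67) since 7·48 = 336 ≡ 1, so λ ≡ 58.
  x = λ² - 48 - 55 = 3364 - 103 ≡ 45; y = λ·(48 - 45) - 66 ≡ 41. → (45, 41)

(45, 41)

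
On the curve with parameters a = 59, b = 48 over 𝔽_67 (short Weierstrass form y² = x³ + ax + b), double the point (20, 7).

tangent at (20, 7): λ = (3·20² + 59)/(2·7) ≡ 53/14. 14⁻¹ ≡ 24 (mod 67), so λ ≡ 53·24 ≡ 66.
  x = λ² - 20 - 20 = 4356 - 40 ≡ 28; y = λ·(20 - 28) - 7 ≡ 1. → (28, 1)

(28, 1)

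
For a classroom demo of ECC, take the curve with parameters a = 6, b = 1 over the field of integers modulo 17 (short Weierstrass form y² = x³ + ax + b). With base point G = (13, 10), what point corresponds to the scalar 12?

Repeated addition: build up to 12G.
2G: tangent at (13, 10): λ = (3·13² + 6)/(2·10) ≡ 3/3. 3⁻¹ ≡ 6 (mod 17), so λ ≡ 3·6 ≡ 1.
  x = λ² - 13 - 13 = 1 - 26 ≡ 9; y = λ·(13 - 9) - 10 ≡ 11. → (9, 11)
3G: (9, 11) + (13, 10). λ = (10 - 11)/(13 - 9) ≡ 16/4 mod 17. 4⁻¹ ≡ 13 (mod 17), so λ ≡ 4.
  x = λ² - 9 - 13 = 16 - 22 ≡ 11; y = λ·(9 - 11) - 11 ≡ 15. → (11, 15)
4G: (11, 15) + (13, 10). λ = (10 - 15)/(13 - 11) ≡ 12/2 mod 17. 2⁻¹ ≡ 9 (mod 17) since 2·9 = 18 ≡ 1, so λ ≡ 6.
  x = λ² - 11 - 13 = 36 - 24 ≡ 12; y = λ·(11 - 12) - 15 ≡ 13. → (12, 13)
5G: (12, 13) + (13, 10). λ = (10 - 13)/(13 - 12) ≡ 14/1 mod 17. 1⁻¹ ≡ 1 (mod 17) since 1·1 = 1 ≡ 1, so λ ≡ 14.
  x = λ² - 12 - 13 = 196 - 25 ≡ 1; y = λ·(12 - 1) - 13 ≡ 5. → (1, 5)
6G: (1, 5) + (13, 10). λ = (10 - 5)/(13 - 1) ≡ 5/12 mod 17. 12⁻¹ ≡ 10 (mod 17), so λ ≡ 16.
  x = λ² - 1 - 13 = 256 - 14 ≡ 4; y = λ·(1 - 4) - 5 ≡ 15. → (4, 15)
7G: (4, 15) + (13, 10). λ = (10 - 15)/(13 - 4) ≡ 12/9 mod 17. 9⁻¹ ≡ 2 (mod 17) since 9·2 = 18 ≡ 1, so λ ≡ 7.
  x = λ² - 4 - 13 = 49 - 17 ≡ 15; y = λ·(4 - 15) - 15 ≡ 10. → (15, 10)
8G: (15, 10) + (13, 10). λ = (10 - 10)/(13 - 15) ≡ 0/15 mod 17. 15⁻¹ ≡ 8 (mod 17) since 15·8 = 120 ≡ 1, so λ ≡ 0.
  x = λ² - 15 - 13 = 0 - 28 ≡ 6; y = λ·(15 - 6) - 10 ≡ 7. → (6, 7)
9G: (6, 7) + (13, 10). λ = (10 - 7)/(13 - 6) ≡ 3/7 mod 17. 7⁻¹ ≡ 5 (mod 17), so λ ≡ 15.
  x = λ² - 6 - 13 = 225 - 19 ≡ 2; y = λ·(6 - 2) - 7 ≡ 2. → (2, 2)
10G: (2, 2) + (13, 10). λ = (10 - 2)/(13 - 2) ≡ 8/11 mod 17. 11⁻¹ ≡ 14 (mod 17) since 11·14 = 154 ≡ 1, so λ ≡ 10.
  x = λ² - 2 - 13 = 100 - 15 ≡ 0; y = λ·(2 - 0) - 2 ≡ 1. → (0, 1)
11G: (0, 1) + (13, 10). λ = (10 - 1)/(13 - 0) ≡ 9/13 mod 17. 13⁻¹ ≡ 4 (mod 17), so λ ≡ 2.
  x = λ² - 0 - 13 = 4 - 13 ≡ 8; y = λ·(0 - 8) - 1 ≡ 0. → (8, 0)
12G: (8, 0) + (13, 10). λ = (10 - 0)/(13 - 8) ≡ 10/5 mod 17. 5⁻¹ ≡ 7 (mod 17) since 5·7 = 35 ≡ 1, so λ ≡ 2.
  x = λ² - 8 - 13 = 4 - 21 ≡ 0; y = λ·(8 - 0) - 0 ≡ 16. → (0, 16)

(0, 16)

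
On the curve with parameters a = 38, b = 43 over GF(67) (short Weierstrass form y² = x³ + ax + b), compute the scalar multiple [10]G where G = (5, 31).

Double-and-add on 10 = (1010)₂. Start with G = (5, 31) for the leading 1-bit.
double: tangent at (5, 31): λ = (3·5² + 38)/(2·31) ≡ 46/62. 62⁻¹ ≡ 40 (mod 67) since 62·40 = 2480 ≡ 1, so λ ≡ 46·40 ≡ 31.
  x = λ² - 5 - 5 = 961 - 10 ≡ 13; y = λ·(5 - 13) - 31 ≡ 56. → (13, 56)
double: tangent at (13, 56): λ = (3·13² + 38)/(2·56) ≡ 9/45. 45⁻¹ ≡ 3 (mod 67), so λ ≡ 9·3 ≡ 27.
  x = λ² - 13 - 13 = 729 - 26 ≡ 33; y = λ·(13 - 33) - 56 ≡ 7. → (33, 7)
add G: (33, 7) + (5, 31). λ = (31 - 7)/(5 - 33) ≡ 24/39 mod 67. 39⁻¹ ≡ 55 (mod 67) since 39·55 = 2145 ≡ 1, so λ ≡ 47.
  x = λ² - 33 - 5 = 2209 - 38 ≡ 27; y = λ·(33 - 27) - 7 ≡ 7. → (27, 7)
double: tangent at (27, 7): λ = (3·27² + 38)/(2·7) ≡ 14/14. 14⁻¹ ≡ 24 (mod 67) since 14·24 = 336 ≡ 1, so λ ≡ 14·24 ≡ 1.
  x = λ² - 27 - 27 = 1 - 54 ≡ 14; y = λ·(27 - 14) - 7 ≡ 6. → (14, 6)

(14, 6)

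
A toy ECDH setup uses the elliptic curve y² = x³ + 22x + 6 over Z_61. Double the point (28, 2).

(18, 16)

tangent at (28, 2): λ = (3·28² + 22)/(2·2) ≡ 56/4. 4⁻¹ ≡ 46 (mod 61), so λ ≡ 56·46 ≡ 14.
  x = λ² - 28 - 28 = 196 - 56 ≡ 18; y = λ·(28 - 18) - 2 ≡ 16. → (18, 16)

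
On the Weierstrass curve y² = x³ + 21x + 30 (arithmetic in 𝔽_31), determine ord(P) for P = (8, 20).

6

2P: tangent at (8, 20): λ = (3·8² + 21)/(2·20) ≡ 27/9. 9⁻¹ ≡ 7 (mod 31) since 9·7 = 63 ≡ 1, so λ ≡ 27·7 ≡ 3.
  x = λ² - 8 - 8 = 9 - 16 ≡ 24; y = λ·(8 - 24) - 20 ≡ 25. → (24, 25)
3P: (24, 25) + (8, 20). λ = (20 - 25)/(8 - 24) ≡ 26/15 mod 31. 15⁻¹ ≡ 29 (mod 31), so λ ≡ 10.
  x = λ² - 24 - 8 = 100 - 32 ≡ 6; y = λ·(24 - 6) - 25 ≡ 0. → (6, 0)
4P: (6, 0) + (8, 20). λ = (20 - 0)/(8 - 6) ≡ 20/2 mod 31. 2⁻¹ ≡ 16 (mod 31), so λ ≡ 10.
  x = λ² - 6 - 8 = 100 - 14 ≡ 24; y = λ·(6 - 24) - 0 ≡ 6. → (24, 6)
5P: (24, 6) + (8, 20). λ = (20 - 6)/(8 - 24) ≡ 14/15 mod 31. 15⁻¹ ≡ 29 (mod 31), so λ ≡ 3.
  x = λ² - 24 - 8 = 9 - 32 ≡ 8; y = λ·(24 - 8) - 6 ≡ 11. → (8, 11)
6P: (8, 11) + (8, 20): same x and y₁ ≡ -y₂, so the sum is O.
6P = O, so the order is 6.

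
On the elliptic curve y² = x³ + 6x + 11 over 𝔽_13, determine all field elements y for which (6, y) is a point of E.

4, 9

x³ + 6x + 11 = 263 ≡ 3 (mod 13).
Square roots of 3 mod 13: 4 and 9 (since 4² = 16 ≡ 3).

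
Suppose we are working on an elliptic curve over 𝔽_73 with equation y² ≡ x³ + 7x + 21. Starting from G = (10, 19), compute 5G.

Repeated addition: build up to 5G.
2G: tangent at (10, 19): λ = (3·10² + 7)/(2·19) ≡ 15/38. 38⁻¹ ≡ 25 (mod 73) since 38·25 = 950 ≡ 1, so λ ≡ 15·25 ≡ 10.
  x = λ² - 10 - 10 = 100 - 20 ≡ 7; y = λ·(10 - 7) - 19 ≡ 11. → (7, 11)
3G: (7, 11) + (10, 19). λ = (19 - 11)/(10 - 7) ≡ 8/3 mod 73. 3⁻¹ ≡ 49 (mod 73) since 3·49 = 147 ≡ 1, so λ ≡ 27.
  x = λ² - 7 - 10 = 729 - 17 ≡ 55; y = λ·(7 - 55) - 11 ≡ 7. → (55, 7)
4G: (55, 7) + (10, 19). λ = (19 - 7)/(10 - 55) ≡ 12/28 mod 73. 28⁻¹ ≡ 60 (mod 73) since 28·60 = 1680 ≡ 1, so λ ≡ 63.
  x = λ² - 55 - 10 = 3969 - 65 ≡ 35; y = λ·(55 - 35) - 7 ≡ 12. → (35, 12)
5G: (35, 12) + (10, 19). λ = (19 - 12)/(10 - 35) ≡ 7/48 mod 73. 48⁻¹ ≡ 35 (mod 73) since 48·35 = 1680 ≡ 1, so λ ≡ 26.
  x = λ² - 35 - 10 = 676 - 45 ≡ 47; y = λ·(35 - 47) - 12 ≡ 41. → (47, 41)

(47, 41)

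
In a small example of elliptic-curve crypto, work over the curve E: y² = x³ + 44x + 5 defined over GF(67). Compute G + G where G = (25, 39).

(50, 46)

tangent at (25, 39): λ = (3·25² + 44)/(2·39) ≡ 43/11. 11⁻¹ ≡ 61 (mod 67), so λ ≡ 43·61 ≡ 10.
  x = λ² - 25 - 25 = 100 - 50 ≡ 50; y = λ·(25 - 50) - 39 ≡ 46. → (50, 46)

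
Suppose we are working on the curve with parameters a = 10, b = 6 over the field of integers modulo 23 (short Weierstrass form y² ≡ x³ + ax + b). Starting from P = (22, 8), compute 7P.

Repeated addition: build up to 7P.
2P: tangent at (22, 8): λ = (3·22² + 10)/(2·8) ≡ 13/16. 16⁻¹ ≡ 13 (mod 23) since 16·13 = 208 ≡ 1, so λ ≡ 13·13 ≡ 8.
  x = λ² - 22 - 22 = 64 - 44 ≡ 20; y = λ·(22 - 20) - 8 ≡ 8. → (20, 8)
3P: (20, 8) + (22, 8). λ = (8 - 8)/(22 - 20) ≡ 0/2 mod 23. 2⁻¹ ≡ 12 (mod 23), so λ ≡ 0.
  x = λ² - 20 - 22 = 0 - 42 ≡ 4; y = λ·(20 - 4) - 8 ≡ 15. → (4, 15)
4P: (4, 15) + (22, 8). λ = (8 - 15)/(22 - 4) ≡ 16/18 mod 23. 18⁻¹ ≡ 9 (mod 23), so λ ≡ 6.
  x = λ² - 4 - 22 = 36 - 26 ≡ 10; y = λ·(4 - 10) - 15 ≡ 18. → (10, 18)
5P: (10, 18) + (22, 8). λ = (8 - 18)/(22 - 10) ≡ 13/12 mod 23. 12⁻¹ ≡ 2 (mod 23) since 12·2 = 24 ≡ 1, so λ ≡ 3.
  x = λ² - 10 - 22 = 9 - 32 ≡ 0; y = λ·(10 - 0) - 18 ≡ 12. → (0, 12)
6P: (0, 12) + (22, 8). λ = (8 - 12)/(22 - 0) ≡ 19/22 mod 23. 22⁻¹ ≡ 22 (mod 23), so λ ≡ 4.
  x = λ² - 0 - 22 = 16 - 22 ≡ 17; y = λ·(0 - 17) - 12 ≡ 12. → (17, 12)
7P: (17, 12) + (22, 8). λ = (8 - 12)/(22 - 17) ≡ 19/5 mod 23. 5⁻¹ ≡ 14 (mod 23), so λ ≡ 13.
  x = λ² - 17 - 22 = 169 - 39 ≡ 15; y = λ·(17 - 15) - 12 ≡ 14. → (15, 14)

(15, 14)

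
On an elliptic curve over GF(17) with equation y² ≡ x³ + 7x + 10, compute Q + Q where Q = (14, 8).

tangent at (14, 8): λ = (3·14² + 7)/(2·8) ≡ 0/16. 16⁻¹ ≡ 16 (mod 17), so λ ≡ 0·16 ≡ 0.
  x = λ² - 14 - 14 = 0 - 28 ≡ 6; y = λ·(14 - 6) - 8 ≡ 9. → (6, 9)

(6, 9)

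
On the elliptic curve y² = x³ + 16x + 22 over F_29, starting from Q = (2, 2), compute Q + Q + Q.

(12, 17)

Repeated addition: build up to 3Q.
2Q: tangent at (2, 2): λ = (3·2² + 16)/(2·2) ≡ 28/4. 4⁻¹ ≡ 22 (mod 29) since 4·22 = 88 ≡ 1, so λ ≡ 28·22 ≡ 7.
  x = λ² - 2 - 2 = 49 - 4 ≡ 16; y = λ·(2 - 16) - 2 ≡ 16. → (16, 16)
3Q: (16, 16) + (2, 2). λ = (2 - 16)/(2 - 16) ≡ 15/15 mod 29. 15⁻¹ ≡ 2 (mod 29), so λ ≡ 1.
  x = λ² - 16 - 2 = 1 - 18 ≡ 12; y = λ·(16 - 12) - 16 ≡ 17. → (12, 17)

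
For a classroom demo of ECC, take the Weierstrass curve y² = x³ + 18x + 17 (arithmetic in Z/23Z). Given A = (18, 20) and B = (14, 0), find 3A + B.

First 3A:
Repeated addition: build up to 3A.
2A: tangent at (18, 20): λ = (3·18² + 18)/(2·20) ≡ 1/17. 17⁻¹ ≡ 19 (mod 23) since 17·19 = 323 ≡ 1, so λ ≡ 1·19 ≡ 19.
  x = λ² - 18 - 18 = 361 - 36 ≡ 3; y = λ·(18 - 3) - 20 ≡ 12. → (3, 12)
3A: (3, 12) + (18, 20). λ = (20 - 12)/(18 - 3) ≡ 8/15 mod 23. 15⁻¹ ≡ 20 (mod 23), so λ ≡ 22.
  x = λ² - 3 - 18 = 484 - 21 ≡ 3; y = λ·(3 - 3) - 12 ≡ 11. → (3, 11)
3A = (3, 11).
Finally 3A + B:
(3, 11) + (14, 0). λ = (0 - 11)/(14 - 3) ≡ 12/11 mod 23. 11⁻¹ ≡ 21 (mod 23), so λ ≡ 22.
  x = λ² - 3 - 14 = 484 - 17 ≡ 7; y = λ·(3 - 7) - 11 ≡ 16. → (7, 16)

(7, 16)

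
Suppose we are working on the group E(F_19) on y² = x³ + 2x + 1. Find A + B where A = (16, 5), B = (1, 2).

(18, 6)

(16, 5) + (1, 2). λ = (2 - 5)/(1 - 16) ≡ 16/4 mod 19. 4⁻¹ ≡ 5 (mod 19), so λ ≡ 4.
  x = λ² - 16 - 1 = 16 - 17 ≡ 18; y = λ·(16 - 18) - 5 ≡ 6. → (18, 6)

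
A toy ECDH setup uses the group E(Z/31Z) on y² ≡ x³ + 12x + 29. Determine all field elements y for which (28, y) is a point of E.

x³ + 12x + 29 = 22317 ≡ 28 (mod 31).
Square roots of 28 mod 31: 11 and 20 (since 11² = 121 ≡ 28).

11, 20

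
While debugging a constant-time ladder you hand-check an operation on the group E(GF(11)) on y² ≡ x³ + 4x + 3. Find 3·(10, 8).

(5, 4)

Write P = (10, 8).
Repeated addition: build up to 3P.
2P: tangent at (10, 8): λ = (3·10² + 4)/(2·8) ≡ 7/5. 5⁻¹ ≡ 9 (mod 11), so λ ≡ 7·9 ≡ 8.
  x = λ² - 10 - 10 = 64 - 20 ≡ 0; y = λ·(10 - 0) - 8 ≡ 6. → (0, 6)
3P: (0, 6) + (10, 8). λ = (8 - 6)/(10 - 0) ≡ 2/10 mod 11. 10⁻¹ ≡ 10 (mod 11) since 10·10 = 100 ≡ 1, so λ ≡ 9.
  x = λ² - 0 - 10 = 81 - 10 ≡ 5; y = λ·(0 - 5) - 6 ≡ 4. → (5, 4)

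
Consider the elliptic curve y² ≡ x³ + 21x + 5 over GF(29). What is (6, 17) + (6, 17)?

(11, 28)

tangent at (6, 17): λ = (3·6² + 21)/(2·17) ≡ 13/5. 5⁻¹ ≡ 6 (mod 29) since 5·6 = 30 ≡ 1, so λ ≡ 13·6 ≡ 20.
  x = λ² - 6 - 6 = 400 - 12 ≡ 11; y = λ·(6 - 11) - 17 ≡ 28. → (11, 28)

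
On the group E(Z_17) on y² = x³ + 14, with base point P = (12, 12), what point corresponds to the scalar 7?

Repeated addition: build up to 7P.
2P: tangent at (12, 12): λ = (3·12² + 0)/(2·12) ≡ 7/7. 7⁻¹ ≡ 5 (mod 17), so λ ≡ 7·5 ≡ 1.
  x = λ² - 12 - 12 = 1 - 24 ≡ 11; y = λ·(12 - 11) - 12 ≡ 6. → (11, 6)
3P: (11, 6) + (12, 12). λ = (12 - 6)/(12 - 11) ≡ 6/1 mod 17. 1⁻¹ ≡ 1 (mod 17), so λ ≡ 6.
  x = λ² - 11 - 12 = 36 - 23 ≡ 13; y = λ·(11 - 13) - 6 ≡ 16. → (13, 16)
4P: (13, 16) + (12, 12). λ = (12 - 16)/(12 - 13) ≡ 13/16 mod 17. 16⁻¹ ≡ 16 (mod 17), so λ ≡ 4.
  x = λ² - 13 - 12 = 16 - 25 ≡ 8; y = λ·(13 - 8) - 16 ≡ 4. → (8, 4)
5P: (8, 4) + (12, 12). λ = (12 - 4)/(12 - 8) ≡ 8/4 mod 17. 4⁻¹ ≡ 13 (mod 17), so λ ≡ 2.
  x = λ² - 8 - 12 = 4 - 20 ≡ 1; y = λ·(8 - 1) - 4 ≡ 10. → (1, 10)
6P: (1, 10) + (12, 12). λ = (12 - 10)/(12 - 1) ≡ 2/11 mod 17. 11⁻¹ ≡ 14 (mod 17) since 11·14 = 154 ≡ 1, so λ ≡ 11.
  x = λ² - 1 - 12 = 121 - 13 ≡ 6; y = λ·(1 - 6) - 10 ≡ 3. → (6, 3)
7P: (6, 3) + (12, 12). λ = (12 - 3)/(12 - 6) ≡ 9/6 mod 17. 6⁻¹ ≡ 3 (mod 17), so λ ≡ 10.
  x = λ² - 6 - 12 = 100 - 18 ≡ 14; y = λ·(6 - 14) - 3 ≡ 2. → (14, 2)

(14, 2)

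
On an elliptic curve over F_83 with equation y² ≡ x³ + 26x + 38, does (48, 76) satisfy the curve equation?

y² = 76² ≡ 49; x³ + 26x + 38 = 111878 ≡ 77 (mod 83). 49 ≠ 77.

no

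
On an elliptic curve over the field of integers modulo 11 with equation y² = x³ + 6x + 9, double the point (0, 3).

tangent at (0, 3): λ = (3·0² + 6)/(2·3) ≡ 6/6. 6⁻¹ ≡ 2 (mod 11), so λ ≡ 6·2 ≡ 1.
  x = λ² - 0 - 0 = 1 - 0 ≡ 1; y = λ·(0 - 1) - 3 ≡ 7. → (1, 7)

(1, 7)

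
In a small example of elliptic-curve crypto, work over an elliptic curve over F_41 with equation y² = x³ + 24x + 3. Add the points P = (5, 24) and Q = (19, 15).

(5, 24) + (19, 15). λ = (15 - 24)/(19 - 5) ≡ 32/14 mod 41. 14⁻¹ ≡ 3 (mod 41), so λ ≡ 14.
  x = λ² - 5 - 19 = 196 - 24 ≡ 8; y = λ·(5 - 8) - 24 ≡ 16. → (8, 16)

(8, 16)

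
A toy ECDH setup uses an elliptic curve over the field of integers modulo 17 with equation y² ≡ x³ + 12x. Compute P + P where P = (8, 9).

tangent at (8, 9): λ = (3·8² + 12)/(2·9) ≡ 0/1. 1⁻¹ ≡ 1 (mod 17) since 1·1 = 1 ≡ 1, so λ ≡ 0·1 ≡ 0.
  x = λ² - 8 - 8 = 0 - 16 ≡ 1; y = λ·(8 - 1) - 9 ≡ 8. → (1, 8)

(1, 8)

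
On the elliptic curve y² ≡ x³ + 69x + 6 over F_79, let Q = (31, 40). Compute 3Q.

Repeated addition: build up to 3Q.
2Q: tangent at (31, 40): λ = (3·31² + 69)/(2·40) ≡ 29/1. 1⁻¹ ≡ 1 (mod 79) since 1·1 = 1 ≡ 1, so λ ≡ 29·1 ≡ 29.
  x = λ² - 31 - 31 = 841 - 62 ≡ 68; y = λ·(31 - 68) - 40 ≡ 72. → (68, 72)
3Q: (68, 72) + (31, 40). λ = (40 - 72)/(31 - 68) ≡ 47/42 mod 79. 42⁻¹ ≡ 32 (mod 79) since 42·32 = 1344 ≡ 1, so λ ≡ 3.
  x = λ² - 68 - 31 = 9 - 99 ≡ 68; y = λ·(68 - 68) - 72 ≡ 7. → (68, 7)

(68, 7)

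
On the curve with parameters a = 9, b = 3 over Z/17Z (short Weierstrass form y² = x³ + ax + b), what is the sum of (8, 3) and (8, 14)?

O

The two points share x = 8 and their y-coordinates satisfy 3 + 14 ≡ 0 (mod 17), so they are inverses. Their sum is ∞.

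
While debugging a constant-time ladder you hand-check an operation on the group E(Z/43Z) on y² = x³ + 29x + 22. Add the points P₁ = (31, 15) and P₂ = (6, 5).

(31, 15) + (6, 5). λ = (5 - 15)/(6 - 31) ≡ 33/18 mod 43. 18⁻¹ ≡ 12 (mod 43) since 18·12 = 216 ≡ 1, so λ ≡ 9.
  x = λ² - 31 - 6 = 81 - 37 ≡ 1; y = λ·(31 - 1) - 15 ≡ 40. → (1, 40)

(1, 40)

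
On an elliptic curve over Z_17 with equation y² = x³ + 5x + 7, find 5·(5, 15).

Write G = (5, 15).
Repeated addition: build up to 5G.
2G: tangent at (5, 15): λ = (3·5² + 5)/(2·15) ≡ 12/13. 13⁻¹ ≡ 4 (mod 17) since 13·4 = 52 ≡ 1, so λ ≡ 12·4 ≡ 14.
  x = λ² - 5 - 5 = 196 - 10 ≡ 16; y = λ·(5 - 16) - 15 ≡ 1. → (16, 1)
3G: (16, 1) + (5, 15). λ = (15 - 1)/(5 - 16) ≡ 14/6 mod 17. 6⁻¹ ≡ 3 (mod 17) since 6·3 = 18 ≡ 1, so λ ≡ 8.
  x = λ² - 16 - 5 = 64 - 21 ≡ 9; y = λ·(16 - 9) - 1 ≡ 4. → (9, 4)
4G: (9, 4) + (5, 15). λ = (15 - 4)/(5 - 9) ≡ 11/13 mod 17. 13⁻¹ ≡ 4 (mod 17), so λ ≡ 10.
  x = λ² - 9 - 5 = 100 - 14 ≡ 1; y = λ·(9 - 1) - 4 ≡ 8. → (1, 8)
5G: (1, 8) + (5, 15). λ = (15 - 8)/(5 - 1) ≡ 7/4 mod 17. 4⁻¹ ≡ 13 (mod 17), so λ ≡ 6.
  x = λ² - 1 - 5 = 36 - 6 ≡ 13; y = λ·(1 - 13) - 8 ≡ 5. → (13, 5)

(13, 5)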